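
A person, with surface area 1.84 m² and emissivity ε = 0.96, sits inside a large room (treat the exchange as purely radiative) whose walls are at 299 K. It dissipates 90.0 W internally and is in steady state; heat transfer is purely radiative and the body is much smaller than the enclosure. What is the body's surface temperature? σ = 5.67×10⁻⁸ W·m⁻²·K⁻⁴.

For a small grey body in a large enclosure, net radiated power = εσA(T⁴ − T_w⁴).
Steady state: P = εσA(T⁴ − T_w⁴) with A = 1.84 m².
T⁴ = P/(εσA) + T_w⁴ = 90.0/(0.96·5.67×10⁻⁸·1.840) + (299)⁴
    = 8.986×10⁸ + 7.993×10⁹ = 8.891×10⁹ K⁴.

T ≈ 307 K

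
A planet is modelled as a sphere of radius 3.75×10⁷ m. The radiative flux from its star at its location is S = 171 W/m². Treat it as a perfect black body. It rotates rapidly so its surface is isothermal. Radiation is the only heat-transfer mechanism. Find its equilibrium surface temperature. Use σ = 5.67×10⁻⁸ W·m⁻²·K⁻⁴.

At equilibrium, absorbed power = emitted power.
Absorbing cross-section = πr² = 4.418×10¹⁵ m²; emitting surface = 4πr² = 1.767×10¹⁶ m² (ratio 4).
S·A_cross = εσ·A_surf·T⁴  ⇒  T⁴ = S/(4σ).
T⁴ = 1.00·171/(4·5.67×10⁻⁸) = 7.540×10⁸ K⁴.
T = (7.540×10⁸)^(1/4).

T ≈ 166 K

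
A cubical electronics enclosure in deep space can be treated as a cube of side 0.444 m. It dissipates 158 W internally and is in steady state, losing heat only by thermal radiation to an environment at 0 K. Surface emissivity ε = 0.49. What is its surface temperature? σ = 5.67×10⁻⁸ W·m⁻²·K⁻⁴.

Steady state: internal power = radiated power, P = εσA T⁴.
Radiating area A = 6L² = 1.183 m².
T⁴ = P/(εσA) = 158/(0.49·5.67×10⁻⁸·1.183) = 4.808×10⁹ K⁴.
T = (4.808×10⁹)^(1/4).

T ≈ 263 K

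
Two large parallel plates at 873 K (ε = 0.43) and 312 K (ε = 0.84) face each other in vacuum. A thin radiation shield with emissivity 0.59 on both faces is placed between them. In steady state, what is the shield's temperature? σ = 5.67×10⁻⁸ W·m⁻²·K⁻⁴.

In steady state the net flux on the hot side equals that on the cold side.
σ(T₁⁴−T_s⁴)/D₁ = σ(T_s⁴−T₂⁴)/D₂, with D₁ = 1/ε₁+1/ε_s−1 = 3.020, D₂ = 1/ε_s+1/ε₂−1 = 1.885.
Solve for T_s⁴: T_s⁴ = (D₂·T₁⁴ + D₁·T₂⁴)/(D₁+D₂) = 2.291×10¹¹ K⁴.

T_s ≈ 692 K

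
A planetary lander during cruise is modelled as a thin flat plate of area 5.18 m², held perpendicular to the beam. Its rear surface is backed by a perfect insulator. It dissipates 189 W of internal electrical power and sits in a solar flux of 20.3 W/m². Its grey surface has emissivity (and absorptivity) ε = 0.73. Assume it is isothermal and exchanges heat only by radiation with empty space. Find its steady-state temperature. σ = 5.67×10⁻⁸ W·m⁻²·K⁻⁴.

At steady state, absorbed solar power + internal power = radiated power.
Absorbed: α·S·A_cross = 0.73·20.3·5.180 = 76.76 W (cross-section A).
Total input = 76.76 + 189 = 265.8 W.
Radiated: εσ·A_surf·T⁴ with A_surf = A = 5.180 m².
T⁴ = 265.8/(0.73·5.67×10⁻⁸·5.180) = 1.240×10⁹ K⁴.

T ≈ 188 K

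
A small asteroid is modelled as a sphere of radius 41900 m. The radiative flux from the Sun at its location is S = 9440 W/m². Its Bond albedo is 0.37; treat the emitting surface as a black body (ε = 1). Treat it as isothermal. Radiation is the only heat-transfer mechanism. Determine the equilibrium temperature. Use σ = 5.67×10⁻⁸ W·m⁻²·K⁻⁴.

At equilibrium, absorbed power = emitted power.
Absorbing cross-section = πr² = 5.515×10⁹ m²; emitting surface = 4πr² = 2.206×10¹⁰ m² (ratio 4).
(1−a)S·A_cross = εσ·A_surf·T⁴  ⇒  T⁴ = (1−a)S/(4σ).
T⁴ = 0.630·9440/(4·5.67×10⁻⁸) = 2.622×10¹⁰ K⁴.
T = (2.622×10¹⁰)^(1/4).

T ≈ 402 K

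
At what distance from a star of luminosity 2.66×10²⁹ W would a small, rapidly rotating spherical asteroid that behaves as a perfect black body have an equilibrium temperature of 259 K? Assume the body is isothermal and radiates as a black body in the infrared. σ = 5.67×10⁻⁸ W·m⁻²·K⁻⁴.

d ≈ 4.55×10¹² m

For an isothermal black-emitting sphere, (1−a)S·πr² = σ·4πr²·T⁴ ⇒ S = 4σT⁴/(1−a).
S = 4·5.67×10⁻⁸·(259)⁴/1.00 = 1021 W/m².
Flux falls as S = L/(4πd²), so d = √(L/(4πS)) = √(2.66×10²⁹/(4π·1021)).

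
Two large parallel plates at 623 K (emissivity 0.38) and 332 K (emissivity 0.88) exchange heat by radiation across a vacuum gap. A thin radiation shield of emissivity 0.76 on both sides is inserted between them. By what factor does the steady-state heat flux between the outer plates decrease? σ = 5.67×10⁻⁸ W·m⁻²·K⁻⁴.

Without shield: q₀ = σΔ(T⁴)/(1/ε₁+1/ε₂−1) with denominator 2.768.
With shield the two gaps are in series; the resistances add: (1/ε₁+1/ε_s−1)+(1/ε_s+1/ε₂−1) = 2.947+1.452 = 4.400.
Heat-flux ratio q₀/q = 4.400/2.768.

factor ≈ 1.59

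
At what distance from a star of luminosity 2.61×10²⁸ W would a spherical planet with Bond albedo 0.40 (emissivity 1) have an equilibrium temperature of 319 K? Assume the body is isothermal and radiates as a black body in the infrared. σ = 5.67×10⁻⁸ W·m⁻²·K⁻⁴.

d ≈ 7.28×10¹¹ m

For an isothermal black-emitting sphere, (1−a)S·πr² = σ·4πr²·T⁴ ⇒ S = 4σT⁴/(1−a).
S = 4·5.67×10⁻⁸·(319)⁴/0.600 = 3914 W/m².
Flux falls as S = L/(4πd²), so d = √(L/(4πS)) = √(2.61×10²⁸/(4π·3914)).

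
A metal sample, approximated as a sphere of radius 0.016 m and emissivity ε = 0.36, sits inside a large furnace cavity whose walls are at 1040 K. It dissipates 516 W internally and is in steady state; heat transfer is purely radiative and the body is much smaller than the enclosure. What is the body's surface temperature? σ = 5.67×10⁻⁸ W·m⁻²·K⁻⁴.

T ≈ 1730 K

For a small grey body in a large enclosure, net radiated power = εσA(T⁴ − T_w⁴).
Steady state: P = εσA(T⁴ − T_w⁴) with A = 4πr² = 0.003217 m².
T⁴ = P/(εσA) + T_w⁴ = 516/(0.36·5.67×10⁻⁸·0.003217) + (1040)⁴
    = 7.858×10¹² + 1.170×10¹² = 9.028×10¹² K⁴.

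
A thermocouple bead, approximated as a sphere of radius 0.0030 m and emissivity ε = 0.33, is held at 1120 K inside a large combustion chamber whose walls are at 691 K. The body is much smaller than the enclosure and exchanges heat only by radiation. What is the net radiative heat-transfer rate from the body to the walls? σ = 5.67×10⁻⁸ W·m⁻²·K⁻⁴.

For a small grey body in a large enclosure: P_net = εσA(T_body⁴ − T_wall⁴).
A = 4πr² = 1.131×10⁻⁴ m²; T_body⁴ − T_wall⁴ = 1.574×10¹² − 2.280×10¹¹ = 1.346×10¹² K⁴.
|P_net| = 0.33·5.67×10⁻⁸·1.131×10⁻⁴·1.346×10¹².

P_net ≈ 2.85 W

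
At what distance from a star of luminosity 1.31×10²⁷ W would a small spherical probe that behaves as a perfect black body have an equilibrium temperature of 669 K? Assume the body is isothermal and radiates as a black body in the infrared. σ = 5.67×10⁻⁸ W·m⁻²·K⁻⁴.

For an isothermal black-emitting sphere, (1−a)S·πr² = σ·4πr²·T⁴ ⇒ S = 4σT⁴/(1−a).
S = 4·5.67×10⁻⁸·(669)⁴/1.00 = 45430 W/m².
Flux falls as S = L/(4πd²), so d = √(L/(4πS)) = √(1.31×10²⁷/(4π·45430)).

d ≈ 4.79×10¹⁰ m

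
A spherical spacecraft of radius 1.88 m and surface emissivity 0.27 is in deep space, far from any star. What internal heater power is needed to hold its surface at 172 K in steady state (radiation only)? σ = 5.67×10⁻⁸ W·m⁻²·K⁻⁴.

P ≈ 595 W

P = εσ·4πr²·T⁴.
4πr² = 44.41 m²; T⁴ = 8.752×10⁸ K⁴.
P = 0.27·5.67×10⁻⁸·44.41·8.752×10⁸.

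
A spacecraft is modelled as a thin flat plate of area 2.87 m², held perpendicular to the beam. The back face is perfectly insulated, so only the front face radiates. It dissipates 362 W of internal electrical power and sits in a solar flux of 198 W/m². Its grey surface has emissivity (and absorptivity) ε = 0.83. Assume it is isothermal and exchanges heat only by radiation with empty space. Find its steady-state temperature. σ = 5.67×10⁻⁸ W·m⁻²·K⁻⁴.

At steady state, absorbed solar power + internal power = radiated power.
Absorbed: α·S·A_cross = 0.83·198·2.870 = 471.7 W (cross-section A).
Total input = 471.7 + 362 = 833.7 W.
Radiated: εσ·A_surf·T⁴ with A_surf = A = 2.870 m².
T⁴ = 833.7/(0.83·5.67×10⁻⁸·2.870) = 6.172×10⁹ K⁴.

T ≈ 280 K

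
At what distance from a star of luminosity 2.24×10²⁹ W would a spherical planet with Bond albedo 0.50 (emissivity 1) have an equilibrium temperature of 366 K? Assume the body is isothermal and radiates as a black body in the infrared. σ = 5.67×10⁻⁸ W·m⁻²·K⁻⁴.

For an isothermal black-emitting sphere, (1−a)S·πr² = σ·4πr²·T⁴ ⇒ S = 4σT⁴/(1−a).
S = 4·5.67×10⁻⁸·(366)⁴/0.500 = 8139 W/m².
Flux falls as S = L/(4πd²), so d = √(L/(4πS)) = √(2.24×10²⁹/(4π·8139)).

d ≈ 1.48×10¹² m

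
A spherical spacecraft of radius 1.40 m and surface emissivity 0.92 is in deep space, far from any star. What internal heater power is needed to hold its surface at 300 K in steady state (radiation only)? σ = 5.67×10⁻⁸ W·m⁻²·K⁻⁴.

P = εσ·4πr²·T⁴.
4πr² = 24.63 m²; T⁴ = 8.100×10⁹ K⁴.
P = 0.92·5.67×10⁻⁸·24.63·8.100×10⁹.

P ≈ 10400 W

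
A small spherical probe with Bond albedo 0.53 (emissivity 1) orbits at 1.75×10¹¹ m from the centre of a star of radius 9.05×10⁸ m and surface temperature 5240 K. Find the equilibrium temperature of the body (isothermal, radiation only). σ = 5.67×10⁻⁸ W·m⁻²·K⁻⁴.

T ≈ 221 K

The star's surface emits σT_*⁴; at distance d the flux is S = σT_*⁴(R_*/d)².
S = 5.67×10⁻⁸·(5240)⁴·(9.05×10⁸/1.75×10¹¹)² = 1143 W/m².
For an isothermal sphere T⁴ = (1−a)S/(4σ) = 2.369×10⁹ K⁴.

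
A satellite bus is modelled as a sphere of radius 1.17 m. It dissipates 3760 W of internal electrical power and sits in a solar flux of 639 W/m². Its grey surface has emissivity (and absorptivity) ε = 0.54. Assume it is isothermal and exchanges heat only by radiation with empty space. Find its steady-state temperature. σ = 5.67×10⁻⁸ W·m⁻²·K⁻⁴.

T ≈ 316 K

At steady state, absorbed solar power + internal power = radiated power.
Absorbed: α·S·A_cross = 0.54·639·4.301 = 1484 W (cross-section πr²).
Total input = 1484 + 3760 = 5244 W.
Radiated: εσ·A_surf·T⁴ with A_surf = 4πr² = 17.20 m².
T⁴ = 5244/(0.54·5.67×10⁻⁸·17.20) = 9.956×10⁹ K⁴.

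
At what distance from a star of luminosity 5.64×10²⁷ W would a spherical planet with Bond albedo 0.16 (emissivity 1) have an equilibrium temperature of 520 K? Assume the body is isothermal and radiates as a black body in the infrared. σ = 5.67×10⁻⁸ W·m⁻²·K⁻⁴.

For an isothermal black-emitting sphere, (1−a)S·πr² = σ·4πr²·T⁴ ⇒ S = 4σT⁴/(1−a).
S = 4·5.67×10⁻⁸·(520)⁴/0.840 = 19740 W/m².
Flux falls as S = L/(4πd²), so d = √(L/(4πS)) = √(5.64×10²⁷/(4π·19740)).

d ≈ 1.51×10¹¹ m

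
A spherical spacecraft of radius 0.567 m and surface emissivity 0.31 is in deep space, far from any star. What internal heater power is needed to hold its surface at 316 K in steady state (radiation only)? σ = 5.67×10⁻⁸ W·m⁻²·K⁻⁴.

P = εσ·4πr²·T⁴.
4πr² = 4.040 m²; T⁴ = 9.971×10⁹ K⁴.
P = 0.31·5.67×10⁻⁸·4.040·9.971×10⁹.

P ≈ 708 W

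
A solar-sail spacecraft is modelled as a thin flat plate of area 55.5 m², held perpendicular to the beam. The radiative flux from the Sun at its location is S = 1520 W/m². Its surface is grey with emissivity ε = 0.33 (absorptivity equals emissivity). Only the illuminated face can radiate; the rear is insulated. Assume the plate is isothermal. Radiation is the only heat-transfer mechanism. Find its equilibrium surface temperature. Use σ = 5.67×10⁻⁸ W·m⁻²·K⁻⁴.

T ≈ 405 K

At equilibrium, absorbed power = emitted power.
Absorbing cross-section = A = 55.50 m²; emitting surface = A = 55.50 m² (ratio 1).
εS·A_cross = εσ·A_surf·T⁴  ⇒  T⁴ = S/(1σ)   (ε cancels).
T⁴ = 1520/(1·5.67×10⁻⁸) = 2.681×10¹⁰ K⁴.
T = (2.681×10¹⁰)^(1/4).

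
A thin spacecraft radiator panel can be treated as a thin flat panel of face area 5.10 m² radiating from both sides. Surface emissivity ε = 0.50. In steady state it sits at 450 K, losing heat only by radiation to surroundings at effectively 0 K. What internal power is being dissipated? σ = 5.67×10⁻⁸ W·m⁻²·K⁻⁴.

P ≈ 11900 W

Steady state: P = εσA T⁴.
A = 2·5.10 = 10.20 m²; T⁴ = (450)⁴ = 4.101×10¹⁰ K⁴.
P = 0.50 × 5.67×10⁻⁸ × 10.20 × 4.101×10¹⁰.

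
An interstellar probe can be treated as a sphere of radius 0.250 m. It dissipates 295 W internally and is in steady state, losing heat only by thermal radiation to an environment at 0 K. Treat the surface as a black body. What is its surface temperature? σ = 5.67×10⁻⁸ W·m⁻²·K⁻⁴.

T ≈ 285 K

Steady state: internal power = radiated power, P = εσA T⁴.
Radiating area A = 4πr² = 0.7854 m².
T⁴ = P/(εσA) = 295/(1.0·5.67×10⁻⁸·0.7854) = 6.624×10⁹ K⁴.
T = (6.624×10⁹)^(1/4).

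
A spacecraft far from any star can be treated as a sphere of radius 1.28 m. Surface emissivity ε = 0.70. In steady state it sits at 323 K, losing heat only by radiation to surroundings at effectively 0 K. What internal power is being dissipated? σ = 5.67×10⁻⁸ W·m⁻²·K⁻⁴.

Steady state: P = εσA T⁴.
A = 4πr² = 20.59 m²; T⁴ = (323)⁴ = 1.088×10¹⁰ K⁴.
P = 0.70 × 5.67×10⁻⁸ × 20.59 × 1.088×10¹⁰.

P ≈ 8890 W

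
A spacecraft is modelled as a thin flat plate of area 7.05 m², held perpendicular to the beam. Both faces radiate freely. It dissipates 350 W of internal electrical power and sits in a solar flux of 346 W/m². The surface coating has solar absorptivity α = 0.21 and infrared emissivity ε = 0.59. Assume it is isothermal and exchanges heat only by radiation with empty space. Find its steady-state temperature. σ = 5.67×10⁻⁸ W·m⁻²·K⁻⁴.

At steady state, absorbed solar power + internal power = radiated power.
Absorbed: α·S·A_cross = 0.21·346·7.050 = 512.3 W (cross-section A).
Total input = 512.3 + 350 = 862.3 W.
Radiated: εσ·A_surf·T⁴ with A_surf = 2A = 14.10 m².
T⁴ = 862.3/(0.59·5.67×10⁻⁸·14.10) = 1.828×10⁹ K⁴.

T ≈ 207 K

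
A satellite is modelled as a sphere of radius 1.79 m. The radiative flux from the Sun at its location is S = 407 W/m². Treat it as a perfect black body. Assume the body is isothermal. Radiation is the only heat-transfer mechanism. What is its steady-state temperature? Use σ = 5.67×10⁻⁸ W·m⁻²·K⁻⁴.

T ≈ 206 K

At equilibrium, absorbed power = emitted power.
Absorbing cross-section = πr² = 10.07 m²; emitting surface = 4πr² = 40.26 m² (ratio 4).
S·A_cross = εσ·A_surf·T⁴  ⇒  T⁴ = S/(4σ).
T⁴ = 1.00·407/(4·5.67×10⁻⁸) = 1.795×10⁹ K⁴.
T = (1.795×10⁹)^(1/4).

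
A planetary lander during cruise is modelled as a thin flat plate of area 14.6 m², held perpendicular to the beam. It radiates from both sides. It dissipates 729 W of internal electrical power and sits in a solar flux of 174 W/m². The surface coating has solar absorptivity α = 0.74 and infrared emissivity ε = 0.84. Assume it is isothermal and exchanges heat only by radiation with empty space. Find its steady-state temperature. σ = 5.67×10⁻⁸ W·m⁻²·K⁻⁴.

T ≈ 208 K

At steady state, absorbed solar power + internal power = radiated power.
Absorbed: α·S·A_cross = 0.74·174·14.60 = 1880 W (cross-section A).
Total input = 1880 + 729 = 2609 W.
Radiated: εσ·A_surf·T⁴ with A_surf = 2A = 29.20 m².
T⁴ = 2609/(0.84·5.67×10⁻⁸·29.20) = 1.876×10⁹ K⁴.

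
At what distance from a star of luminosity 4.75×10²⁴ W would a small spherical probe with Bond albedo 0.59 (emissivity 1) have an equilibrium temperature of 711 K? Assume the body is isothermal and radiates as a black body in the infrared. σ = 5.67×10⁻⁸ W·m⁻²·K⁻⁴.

d ≈ 1.64×10⁹ m

For an isothermal black-emitting sphere, (1−a)S·πr² = σ·4πr²·T⁴ ⇒ S = 4σT⁴/(1−a).
S = 4·5.67×10⁻⁸·(711)⁴/0.410 = 1.414×10⁵ W/m².
Flux falls as S = L/(4πd²), so d = √(L/(4πS)) = √(4.75×10²⁴/(4π·1.414×10⁵)).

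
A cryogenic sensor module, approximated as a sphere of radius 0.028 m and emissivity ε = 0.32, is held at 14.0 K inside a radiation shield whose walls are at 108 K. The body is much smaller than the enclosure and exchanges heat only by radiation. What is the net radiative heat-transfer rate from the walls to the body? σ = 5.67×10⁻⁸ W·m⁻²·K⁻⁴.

For a small grey body in a large enclosure: P_net = εσA(T_body⁴ − T_wall⁴).
A = 4πr² = 0.009852 m²; T_body⁴ − T_wall⁴ = 38420 − 1.360×10⁸ = -1.360×10⁸ K⁴.
|P_net| = 0.32·5.67×10⁻⁸·0.009852·1.360×10⁸.

P_net ≈ 0.0243 W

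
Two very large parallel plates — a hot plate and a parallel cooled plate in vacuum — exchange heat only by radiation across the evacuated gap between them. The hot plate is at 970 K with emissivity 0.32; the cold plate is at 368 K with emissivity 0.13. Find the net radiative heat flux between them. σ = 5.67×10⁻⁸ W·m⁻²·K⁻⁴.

For two infinite grey parallel plates, q = σ(T₁⁴ − T₂⁴)/(1/ε₁ + 1/ε₂ − 1).
T₁⁴ − T₂⁴ = 8.853×10¹¹ − 1.834×10¹⁰ = 8.670×10¹¹ K⁴.
1/ε₁ + 1/ε₂ − 1 = 3.125 + 7.692 − 1 = 9.817.
q = 5.67×10⁻⁸ × 8.670×10¹¹ / 9.817.

q ≈ 5010 W/m²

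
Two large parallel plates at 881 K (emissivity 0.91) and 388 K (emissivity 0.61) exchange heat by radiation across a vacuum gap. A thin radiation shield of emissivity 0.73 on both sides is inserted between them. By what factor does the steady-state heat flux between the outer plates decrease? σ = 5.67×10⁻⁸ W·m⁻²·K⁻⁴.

factor ≈ 2.00

Without shield: q₀ = σΔ(T⁴)/(1/ε₁+1/ε₂−1) with denominator 1.738.
With shield the two gaps are in series; the resistances add: (1/ε₁+1/ε_s−1)+(1/ε_s+1/ε₂−1) = 1.469+2.009 = 3.478.
Heat-flux ratio q₀/q = 3.478/1.738.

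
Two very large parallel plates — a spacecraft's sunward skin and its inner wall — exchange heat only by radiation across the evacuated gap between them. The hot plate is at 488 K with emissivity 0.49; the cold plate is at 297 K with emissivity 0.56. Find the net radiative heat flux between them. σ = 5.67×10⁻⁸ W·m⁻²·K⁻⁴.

q ≈ 982 W/m²

For two infinite grey parallel plates, q = σ(T₁⁴ − T₂⁴)/(1/ε₁ + 1/ε₂ − 1).
T₁⁴ − T₂⁴ = 5.671×10¹⁰ − 7.781×10⁹ = 4.893×10¹⁰ K⁴.
1/ε₁ + 1/ε₂ − 1 = 2.041 + 1.786 − 1 = 2.827.
q = 5.67×10⁻⁸ × 4.893×10¹⁰ / 2.827.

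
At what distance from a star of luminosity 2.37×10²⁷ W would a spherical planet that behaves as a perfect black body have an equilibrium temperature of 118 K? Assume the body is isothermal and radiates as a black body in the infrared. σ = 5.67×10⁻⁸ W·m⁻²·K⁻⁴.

d ≈ 2.07×10¹² m

For an isothermal black-emitting sphere, (1−a)S·πr² = σ·4πr²·T⁴ ⇒ S = 4σT⁴/(1−a).
S = 4·5.67×10⁻⁸·(118)⁴/1.00 = 43.97 W/m².
Flux falls as S = L/(4πd²), so d = √(L/(4πS)) = √(2.37×10²⁷/(4π·43.97)).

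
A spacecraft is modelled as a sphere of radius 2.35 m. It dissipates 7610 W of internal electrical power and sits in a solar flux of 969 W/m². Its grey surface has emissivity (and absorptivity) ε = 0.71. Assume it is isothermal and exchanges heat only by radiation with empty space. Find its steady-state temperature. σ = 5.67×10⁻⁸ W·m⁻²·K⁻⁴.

T ≈ 289 K

At steady state, absorbed solar power + internal power = radiated power.
Absorbed: α·S·A_cross = 0.71·969·17.35 = 11940 W (cross-section πr²).
Total input = 11940 + 7610 = 19550 W.
Radiated: εσ·A_surf·T⁴ with A_surf = 4πr² = 69.40 m².
T⁴ = 19550/(0.71·5.67×10⁻⁸·69.40) = 6.996×10⁹ K⁴.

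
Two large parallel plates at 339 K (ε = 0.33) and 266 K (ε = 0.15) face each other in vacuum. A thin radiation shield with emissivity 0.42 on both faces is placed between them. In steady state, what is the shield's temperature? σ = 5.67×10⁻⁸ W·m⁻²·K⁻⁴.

In steady state the net flux on the hot side equals that on the cold side.
σ(T₁⁴−T_s⁴)/D₁ = σ(T_s⁴−T₂⁴)/D₂, with D₁ = 1/ε₁+1/ε_s−1 = 4.411, D₂ = 1/ε_s+1/ε₂−1 = 8.048.
Solve for T_s⁴: T_s⁴ = (D₂·T₁⁴ + D₁·T₂⁴)/(D₁+D₂) = 1.030×10¹⁰ K⁴.

T_s ≈ 319 K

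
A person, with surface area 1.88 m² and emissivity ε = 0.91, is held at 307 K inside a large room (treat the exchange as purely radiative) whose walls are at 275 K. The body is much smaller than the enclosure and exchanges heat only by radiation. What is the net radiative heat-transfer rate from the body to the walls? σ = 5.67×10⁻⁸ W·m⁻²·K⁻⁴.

For a small grey body in a large enclosure: P_net = εσA(T_body⁴ − T_wall⁴).
A = 1.88 m²; T_body⁴ − T_wall⁴ = 8.883×10⁹ − 5.719×10⁹ = 3.164×10⁹ K⁴.
|P_net| = 0.91·5.67×10⁻⁸·1.880·3.164×10⁹.

P_net ≈ 307 W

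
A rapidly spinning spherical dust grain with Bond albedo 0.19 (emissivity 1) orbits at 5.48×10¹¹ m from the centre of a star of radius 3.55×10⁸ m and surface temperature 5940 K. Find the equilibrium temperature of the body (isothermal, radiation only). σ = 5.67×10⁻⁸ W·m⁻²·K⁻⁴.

The star's surface emits σT_*⁴; at distance d the flux is S = σT_*⁴(R_*/d)².
S = 5.67×10⁻⁸·(5940)⁴·(3.55×10⁸/5.48×10¹¹)² = 29.62 W/m².
For an isothermal sphere T⁴ = (1−a)S/(4σ) = 1.058×10⁸ K⁴.

T ≈ 101 K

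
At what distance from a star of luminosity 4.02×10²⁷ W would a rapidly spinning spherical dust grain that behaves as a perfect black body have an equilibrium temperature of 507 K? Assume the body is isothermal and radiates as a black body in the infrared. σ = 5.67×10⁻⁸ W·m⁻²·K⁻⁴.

d ≈ 1.46×10¹¹ m

For an isothermal black-emitting sphere, (1−a)S·πr² = σ·4πr²·T⁴ ⇒ S = 4σT⁴/(1−a).
S = 4·5.67×10⁻⁸·(507)⁴/1.00 = 14990 W/m².
Flux falls as S = L/(4πd²), so d = √(L/(4πS)) = √(4.02×10²⁷/(4π·14990)).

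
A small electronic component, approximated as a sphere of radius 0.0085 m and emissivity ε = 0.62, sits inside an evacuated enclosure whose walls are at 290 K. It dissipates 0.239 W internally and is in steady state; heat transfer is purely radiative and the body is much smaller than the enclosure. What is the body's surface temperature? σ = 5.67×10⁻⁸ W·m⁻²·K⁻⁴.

T ≈ 347 K

For a small grey body in a large enclosure, net radiated power = εσA(T⁴ − T_w⁴).
Steady state: P = εσA(T⁴ − T_w⁴) with A = 4πr² = 9.079×10⁻⁴ m².
T⁴ = P/(εσA) + T_w⁴ = 0.239/(0.62·5.67×10⁻⁸·9.079×10⁻⁴) + (290)⁴
    = 7.488×10⁹ + 7.073×10⁹ = 1.456×10¹⁰ K⁴.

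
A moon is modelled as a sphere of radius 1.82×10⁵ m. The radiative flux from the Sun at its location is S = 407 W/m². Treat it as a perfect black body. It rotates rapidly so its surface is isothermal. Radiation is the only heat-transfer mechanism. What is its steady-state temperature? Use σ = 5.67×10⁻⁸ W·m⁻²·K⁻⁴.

At equilibrium, absorbed power = emitted power.
Absorbing cross-section = πr² = 1.041×10¹¹ m²; emitting surface = 4πr² = 4.162×10¹¹ m² (ratio 4).
S·A_cross = εσ·A_surf·T⁴  ⇒  T⁴ = S/(4σ).
T⁴ = 1.00·407/(4·5.67×10⁻⁸) = 1.795×10⁹ K⁴.
T = (1.795×10⁹)^(1/4).

T ≈ 206 K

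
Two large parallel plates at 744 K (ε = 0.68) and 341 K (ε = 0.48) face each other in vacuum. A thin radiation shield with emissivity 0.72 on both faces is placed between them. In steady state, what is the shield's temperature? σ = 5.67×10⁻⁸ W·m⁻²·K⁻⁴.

In steady state the net flux on the hot side equals that on the cold side.
σ(T₁⁴−T_s⁴)/D₁ = σ(T_s⁴−T₂⁴)/D₂, with D₁ = 1/ε₁+1/ε_s−1 = 1.859, D₂ = 1/ε_s+1/ε₂−1 = 2.472.
Solve for T_s⁴: T_s⁴ = (D₂·T₁⁴ + D₁·T₂⁴)/(D₁+D₂) = 1.807×10¹¹ K⁴.

T_s ≈ 652 K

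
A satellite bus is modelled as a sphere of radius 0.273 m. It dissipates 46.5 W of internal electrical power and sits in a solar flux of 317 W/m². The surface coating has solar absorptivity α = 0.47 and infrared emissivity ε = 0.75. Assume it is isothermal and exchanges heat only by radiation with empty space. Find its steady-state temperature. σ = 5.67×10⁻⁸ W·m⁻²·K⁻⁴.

At steady state, absorbed solar power + internal power = radiated power.
Absorbed: α·S·A_cross = 0.47·317·0.2341 = 34.88 W (cross-section πr²).
Total input = 34.88 + 46.5 = 81.38 W.
Radiated: εσ·A_surf·T⁴ with A_surf = 4πr² = 0.9366 m².
T⁴ = 81.38/(0.75·5.67×10⁻⁸·0.9366) = 2.043×10⁹ K⁴.

T ≈ 213 K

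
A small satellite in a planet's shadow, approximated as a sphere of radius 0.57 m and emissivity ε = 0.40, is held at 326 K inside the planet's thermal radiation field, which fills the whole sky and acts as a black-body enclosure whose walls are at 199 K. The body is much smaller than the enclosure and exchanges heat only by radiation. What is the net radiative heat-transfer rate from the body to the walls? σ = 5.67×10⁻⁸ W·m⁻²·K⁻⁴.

For a small grey body in a large enclosure: P_net = εσA(T_body⁴ − T_wall⁴).
A = 4πr² = 4.083 m²; T_body⁴ − T_wall⁴ = 1.129×10¹⁰ − 1.568×10⁹ = 9.726×10⁹ K⁴.
|P_net| = 0.40·5.67×10⁻⁸·4.083·9.726×10⁹.

P_net ≈ 901 W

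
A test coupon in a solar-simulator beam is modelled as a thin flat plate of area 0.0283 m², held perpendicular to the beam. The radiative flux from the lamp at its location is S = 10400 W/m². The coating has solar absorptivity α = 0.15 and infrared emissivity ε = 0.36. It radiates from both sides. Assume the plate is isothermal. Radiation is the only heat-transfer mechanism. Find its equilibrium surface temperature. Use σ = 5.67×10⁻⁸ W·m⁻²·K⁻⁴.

T ≈ 442 K

At equilibrium, absorbed power = emitted power.
Absorbing cross-section = A = 0.02830 m²; emitting surface = 2A = 0.05660 m² (ratio 2).
αS·A_cross = εσ·A_surf·T⁴  ⇒  T⁴ = αS/(ε·2σ).
T⁴ = 0.150·10400/(0.36·2·5.67×10⁻⁸) = 3.821×10¹⁰ K⁴.
T = (3.821×10¹⁰)^(1/4).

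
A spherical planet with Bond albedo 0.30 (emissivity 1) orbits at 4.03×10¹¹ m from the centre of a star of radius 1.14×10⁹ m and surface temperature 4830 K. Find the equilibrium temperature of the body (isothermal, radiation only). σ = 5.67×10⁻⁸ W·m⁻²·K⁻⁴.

T ≈ 166 K

The star's surface emits σT_*⁴; at distance d the flux is S = σT_*⁴(R_*/d)².
S = 5.67×10⁻⁸·(4830)⁴·(1.14×10⁹/4.03×10¹¹)² = 246.9 W/m².
For an isothermal sphere T⁴ = (1−a)S/(4σ) = 7.621×10⁸ K⁴.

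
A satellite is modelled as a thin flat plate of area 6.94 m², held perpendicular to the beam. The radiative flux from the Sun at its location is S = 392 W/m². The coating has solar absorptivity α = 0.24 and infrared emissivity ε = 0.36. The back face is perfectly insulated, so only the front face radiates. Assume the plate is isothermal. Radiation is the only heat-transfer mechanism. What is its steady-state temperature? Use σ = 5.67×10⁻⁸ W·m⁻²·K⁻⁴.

At equilibrium, absorbed power = emitted power.
Absorbing cross-section = A = 6.940 m²; emitting surface = A = 6.940 m² (ratio 1).
αS·A_cross = εσ·A_surf·T⁴  ⇒  T⁴ = αS/(ε·1σ).
T⁴ = 0.240·392/(0.36·1·5.67×10⁻⁸) = 4.609×10⁹ K⁴.
T = (4.609×10⁹)^(1/4).

T ≈ 261 K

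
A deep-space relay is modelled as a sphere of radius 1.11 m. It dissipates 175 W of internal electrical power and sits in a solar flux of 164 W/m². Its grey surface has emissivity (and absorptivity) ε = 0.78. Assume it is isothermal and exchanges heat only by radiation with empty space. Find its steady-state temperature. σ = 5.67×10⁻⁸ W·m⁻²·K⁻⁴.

At steady state, absorbed solar power + internal power = radiated power.
Absorbed: α·S·A_cross = 0.78·164·3.871 = 495.1 W (cross-section πr²).
Total input = 495.1 + 175 = 670.1 W.
Radiated: εσ·A_surf·T⁴ with A_surf = 4πr² = 15.48 m².
T⁴ = 670.1/(0.78·5.67×10⁻⁸·15.48) = 9.787×10⁸ K⁴.

T ≈ 177 K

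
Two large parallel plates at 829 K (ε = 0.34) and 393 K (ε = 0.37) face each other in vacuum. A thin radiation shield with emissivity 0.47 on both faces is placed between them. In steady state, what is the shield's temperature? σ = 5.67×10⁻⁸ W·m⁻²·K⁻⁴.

T_s ≈ 701 K

In steady state the net flux on the hot side equals that on the cold side.
σ(T₁⁴−T_s⁴)/D₁ = σ(T_s⁴−T₂⁴)/D₂, with D₁ = 1/ε₁+1/ε_s−1 = 4.069, D₂ = 1/ε_s+1/ε₂−1 = 3.830.
Solve for T_s⁴: T_s⁴ = (D₂·T₁⁴ + D₁·T₂⁴)/(D₁+D₂) = 2.413×10¹¹ K⁴.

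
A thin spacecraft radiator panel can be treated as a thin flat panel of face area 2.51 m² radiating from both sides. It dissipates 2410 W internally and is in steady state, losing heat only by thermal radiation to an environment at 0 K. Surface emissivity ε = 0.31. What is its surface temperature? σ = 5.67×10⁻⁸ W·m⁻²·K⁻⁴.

Steady state: internal power = radiated power, P = εσA T⁴.
Radiating area A = 2·2.51 = 5.020 m².
T⁴ = P/(εσA) = 2410/(0.31·5.67×10⁻⁸·5.020) = 2.731×10¹⁰ K⁴.
T = (2.731×10¹⁰)^(1/4).

T ≈ 407 K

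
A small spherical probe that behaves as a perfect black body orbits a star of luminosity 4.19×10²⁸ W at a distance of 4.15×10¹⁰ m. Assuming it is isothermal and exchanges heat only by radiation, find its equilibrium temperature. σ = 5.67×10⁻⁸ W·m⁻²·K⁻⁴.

First find the stellar flux at distance d: S = L/(4πd²) = 4.19×10²⁸/(4π·(4.15×10¹⁰)²) = 1.936×10⁶ W/m².
For an isothermal sphere, absorbed (1−a)S·πr² = emitted σ·4πr²·T⁴, so T⁴ = (1−a)S/(4σ).
T⁴ = 1.00·1.936×10⁶/(4·5.67×10⁻⁸) = 8.536×10¹² K⁴.

T ≈ 1710 K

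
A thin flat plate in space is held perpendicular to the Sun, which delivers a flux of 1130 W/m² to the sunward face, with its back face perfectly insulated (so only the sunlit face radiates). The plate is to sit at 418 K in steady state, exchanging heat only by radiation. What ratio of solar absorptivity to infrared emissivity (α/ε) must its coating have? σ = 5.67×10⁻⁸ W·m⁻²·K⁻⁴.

Balance: αS·A = εσ·1A·T⁴ ⇒ α/ε = σT⁴/S.
α/ε = 5.67×10⁻⁸·(418)⁴/1130 = 5.67×10⁻⁸·3.053×10¹⁰/1130.

α/ε ≈ 1.53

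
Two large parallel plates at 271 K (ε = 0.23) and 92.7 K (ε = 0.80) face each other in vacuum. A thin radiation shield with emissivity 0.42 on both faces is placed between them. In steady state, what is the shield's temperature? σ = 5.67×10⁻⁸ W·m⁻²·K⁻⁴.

In steady state the net flux on the hot side equals that on the cold side.
σ(T₁⁴−T_s⁴)/D₁ = σ(T_s⁴−T₂⁴)/D₂, with D₁ = 1/ε₁+1/ε_s−1 = 5.729, D₂ = 1/ε_s+1/ε₂−1 = 2.631.
Solve for T_s⁴: T_s⁴ = (D₂·T₁⁴ + D₁·T₂⁴)/(D₁+D₂) = 1.748×10⁹ K⁴.

T_s ≈ 204 K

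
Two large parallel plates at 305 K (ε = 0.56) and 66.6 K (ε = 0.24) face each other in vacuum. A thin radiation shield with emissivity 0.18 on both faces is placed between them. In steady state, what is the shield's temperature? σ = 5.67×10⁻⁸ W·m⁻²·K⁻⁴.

In steady state the net flux on the hot side equals that on the cold side.
σ(T₁⁴−T_s⁴)/D₁ = σ(T_s⁴−T₂⁴)/D₂, with D₁ = 1/ε₁+1/ε_s−1 = 6.341, D₂ = 1/ε_s+1/ε₂−1 = 8.722.
Solve for T_s⁴: T_s⁴ = (D₂·T₁⁴ + D₁·T₂⁴)/(D₁+D₂) = 5.019×10⁹ K⁴.

T_s ≈ 266 K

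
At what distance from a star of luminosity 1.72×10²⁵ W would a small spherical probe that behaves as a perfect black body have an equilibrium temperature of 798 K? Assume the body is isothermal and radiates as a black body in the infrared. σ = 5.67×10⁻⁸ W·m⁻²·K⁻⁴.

For an isothermal black-emitting sphere, (1−a)S·πr² = σ·4πr²·T⁴ ⇒ S = 4σT⁴/(1−a).
S = 4·5.67×10⁻⁸·(798)⁴/1.00 = 91970 W/m².
Flux falls as S = L/(4πd²), so d = √(L/(4πS)) = √(1.72×10²⁵/(4π·91970)).

d ≈ 3.86×10⁹ m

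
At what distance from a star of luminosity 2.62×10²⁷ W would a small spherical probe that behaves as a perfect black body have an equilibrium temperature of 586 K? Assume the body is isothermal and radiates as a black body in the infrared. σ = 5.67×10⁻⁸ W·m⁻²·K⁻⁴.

For an isothermal black-emitting sphere, (1−a)S·πr² = σ·4πr²·T⁴ ⇒ S = 4σT⁴/(1−a).
S = 4·5.67×10⁻⁸·(586)⁴/1.00 = 26740 W/m².
Flux falls as S = L/(4πd²), so d = √(L/(4πS)) = √(2.62×10²⁷/(4π·26740)).

d ≈ 8.83×10¹⁰ m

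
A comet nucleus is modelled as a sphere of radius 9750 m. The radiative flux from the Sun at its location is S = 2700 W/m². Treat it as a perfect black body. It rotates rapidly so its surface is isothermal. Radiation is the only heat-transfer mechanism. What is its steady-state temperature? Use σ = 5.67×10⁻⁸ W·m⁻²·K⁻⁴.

At equilibrium, absorbed power = emitted power.
Absorbing cross-section = πr² = 2.986×10⁸ m²; emitting surface = 4πr² = 1.195×10⁹ m² (ratio 4).
S·A_cross = εσ·A_surf·T⁴  ⇒  T⁴ = S/(4σ).
T⁴ = 1.00·2700/(4·5.67×10⁻⁸) = 1.190×10¹⁰ K⁴.
T = (1.190×10¹⁰)^(1/4).

T ≈ 330 K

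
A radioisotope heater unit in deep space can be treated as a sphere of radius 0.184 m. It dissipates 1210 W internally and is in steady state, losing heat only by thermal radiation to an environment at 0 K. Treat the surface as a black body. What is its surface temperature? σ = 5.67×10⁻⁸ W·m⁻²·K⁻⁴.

Steady state: internal power = radiated power, P = εσA T⁴.
Radiating area A = 4πr² = 0.4254 m².
T⁴ = P/(εσA) = 1210/(1.0·5.67×10⁻⁸·0.4254) = 5.016×10¹⁰ K⁴.
T = (5.016×10¹⁰)^(1/4).

T ≈ 473 K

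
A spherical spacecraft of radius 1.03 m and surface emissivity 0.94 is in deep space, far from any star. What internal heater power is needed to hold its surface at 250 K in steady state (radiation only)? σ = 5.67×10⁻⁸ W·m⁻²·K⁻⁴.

P = εσ·4πr²·T⁴.
4πr² = 13.33 m²; T⁴ = 3.906×10⁹ K⁴.
P = 0.94·5.67×10⁻⁸·13.33·3.906×10⁹.

P ≈ 2780 W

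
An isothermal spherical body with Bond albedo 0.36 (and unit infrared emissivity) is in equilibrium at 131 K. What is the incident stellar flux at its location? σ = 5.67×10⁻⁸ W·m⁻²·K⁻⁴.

S ≈ 104 W/m²

(1−a)S·πr² = σ·4πr²·T⁴ ⇒ S = 4σT⁴/(1−a).
S = 4·5.67×10⁻⁸·2.945×10⁸/0.640.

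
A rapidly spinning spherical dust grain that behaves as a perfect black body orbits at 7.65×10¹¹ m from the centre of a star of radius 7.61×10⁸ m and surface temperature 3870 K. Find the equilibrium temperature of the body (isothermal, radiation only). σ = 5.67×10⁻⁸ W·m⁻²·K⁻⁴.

The star's surface emits σT_*⁴; at distance d the flux is S = σT_*⁴(R_*/d)².
S = 5.67×10⁻⁸·(3870)⁴·(7.61×10⁸/7.65×10¹¹)² = 12.59 W/m².
For an isothermal sphere T⁴ = (1−a)S/(4σ) = 5.549×10⁷ K⁴.

T ≈ 86.3 K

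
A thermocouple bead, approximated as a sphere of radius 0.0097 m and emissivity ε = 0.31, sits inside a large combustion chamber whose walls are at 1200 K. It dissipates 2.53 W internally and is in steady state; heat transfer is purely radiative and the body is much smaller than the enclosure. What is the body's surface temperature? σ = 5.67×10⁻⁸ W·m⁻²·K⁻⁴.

For a small grey body in a large enclosure, net radiated power = εσA(T⁴ − T_w⁴).
Steady state: P = εσA(T⁴ − T_w⁴) with A = 4πr² = 0.001182 m².
T⁴ = P/(εσA) + T_w⁴ = 2.53/(0.31·5.67×10⁻⁸·0.001182) + (1200)⁴
    = 1.217×10¹¹ + 2.074×10¹² = 2.195×10¹² K⁴.

T ≈ 1220 K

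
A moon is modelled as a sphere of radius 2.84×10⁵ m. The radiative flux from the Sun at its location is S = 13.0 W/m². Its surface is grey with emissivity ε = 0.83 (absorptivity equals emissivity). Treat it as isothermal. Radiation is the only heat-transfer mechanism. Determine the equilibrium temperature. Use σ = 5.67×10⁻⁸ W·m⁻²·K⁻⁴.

T ≈ 87.0 K

At equilibrium, absorbed power = emitted power.
Absorbing cross-section = πr² = 2.534×10¹¹ m²; emitting surface = 4πr² = 1.014×10¹² m² (ratio 4).
εS·A_cross = εσ·A_surf·T⁴  ⇒  T⁴ = S/(4σ)   (ε cancels).
T⁴ = 13.0/(4·5.67×10⁻⁸) = 5.732×10⁷ K⁴.
T = (5.732×10⁷)^(1/4).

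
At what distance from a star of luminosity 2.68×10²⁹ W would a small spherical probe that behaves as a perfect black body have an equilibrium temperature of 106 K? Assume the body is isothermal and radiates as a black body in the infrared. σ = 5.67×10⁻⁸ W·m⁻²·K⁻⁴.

d ≈ 2.73×10¹³ m

For an isothermal black-emitting sphere, (1−a)S·πr² = σ·4πr²·T⁴ ⇒ S = 4σT⁴/(1−a).
S = 4·5.67×10⁻⁸·(106)⁴/1.00 = 28.63 W/m².
Flux falls as S = L/(4πd²), so d = √(L/(4πS)) = √(2.68×10²⁹/(4π·28.63)).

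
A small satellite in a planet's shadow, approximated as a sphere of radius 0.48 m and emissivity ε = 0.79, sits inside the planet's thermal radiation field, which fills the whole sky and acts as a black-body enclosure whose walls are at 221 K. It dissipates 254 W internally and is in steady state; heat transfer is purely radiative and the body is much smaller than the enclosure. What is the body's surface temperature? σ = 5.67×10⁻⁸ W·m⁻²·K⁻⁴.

For a small grey body in a large enclosure, net radiated power = εσA(T⁴ − T_w⁴).
Steady state: P = εσA(T⁴ − T_w⁴) with A = 4πr² = 2.895 m².
T⁴ = P/(εσA) + T_w⁴ = 254/(0.79·5.67×10⁻⁸·2.895) + (221)⁴
    = 1.959×10⁹ + 2.385×10⁹ = 4.344×10⁹ K⁴.

T ≈ 257 K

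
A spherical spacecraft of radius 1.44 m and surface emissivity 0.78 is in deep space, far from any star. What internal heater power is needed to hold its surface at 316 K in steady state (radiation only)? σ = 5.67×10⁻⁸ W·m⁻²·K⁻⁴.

P = εσ·4πr²·T⁴.
4πr² = 26.06 m²; T⁴ = 9.971×10⁹ K⁴.
P = 0.78·5.67×10⁻⁸·26.06·9.971×10⁹.

P ≈ 11500 W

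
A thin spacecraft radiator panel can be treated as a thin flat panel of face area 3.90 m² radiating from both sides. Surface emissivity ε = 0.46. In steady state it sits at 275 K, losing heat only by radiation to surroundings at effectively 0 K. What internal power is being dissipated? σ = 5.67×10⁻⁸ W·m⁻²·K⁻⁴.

Steady state: P = εσA T⁴.
A = 2·3.90 = 7.800 m²; T⁴ = (275)⁴ = 5.719×10⁹ K⁴.
P = 0.46 × 5.67×10⁻⁸ × 7.800 × 5.719×10⁹.

P ≈ 1160 W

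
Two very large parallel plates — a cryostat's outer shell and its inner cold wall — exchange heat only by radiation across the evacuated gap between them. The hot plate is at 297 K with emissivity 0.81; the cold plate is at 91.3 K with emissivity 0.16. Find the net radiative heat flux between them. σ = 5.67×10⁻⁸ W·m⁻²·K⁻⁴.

For two infinite grey parallel plates, q = σ(T₁⁴ − T₂⁴)/(1/ε₁ + 1/ε₂ − 1).
T₁⁴ − T₂⁴ = 7.781×10⁹ − 6.948×10⁷ = 7.711×10⁹ K⁴.
1/ε₁ + 1/ε₂ − 1 = 1.235 + 6.250 − 1 = 6.485.
q = 5.67×10⁻⁸ × 7.711×10⁹ / 6.485.

q ≈ 67.4 W/m²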